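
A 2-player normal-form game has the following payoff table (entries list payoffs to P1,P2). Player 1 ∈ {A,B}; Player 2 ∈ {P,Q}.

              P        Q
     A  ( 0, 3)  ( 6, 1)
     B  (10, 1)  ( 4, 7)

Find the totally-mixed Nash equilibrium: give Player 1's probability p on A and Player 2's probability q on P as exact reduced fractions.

P1 indiff ⇒ q·0+(1-q)·6 = q·10+(1-q)·4 ⇒ q(-10) = (1-q)(-2) ⇒ q = 1/6
P2 indiff ⇒ p·3+(1-p)·1 = p·1+(1-p)·7 ⇒ p(2) = (1-p)(6) ⇒ p = 3/4

P1 mixes 3/4 on A; P2 mixes 1/6 on P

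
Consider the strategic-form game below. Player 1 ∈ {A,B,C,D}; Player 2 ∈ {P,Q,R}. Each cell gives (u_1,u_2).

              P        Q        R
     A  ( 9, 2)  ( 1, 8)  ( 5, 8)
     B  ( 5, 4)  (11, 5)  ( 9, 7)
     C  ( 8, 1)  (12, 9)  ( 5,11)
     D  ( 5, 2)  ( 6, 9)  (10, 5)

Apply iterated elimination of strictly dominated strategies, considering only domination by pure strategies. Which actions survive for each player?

P2 drop P (Q beats it: A:8>2 B:5>4 C:9>1 D:9>2)
P1 drop A (B beats it: Q:11>1 R:9>5)
P1→{B,C,D} P2→{Q,R}

Remaining: P1:{B,C,D} P2:{Q,R}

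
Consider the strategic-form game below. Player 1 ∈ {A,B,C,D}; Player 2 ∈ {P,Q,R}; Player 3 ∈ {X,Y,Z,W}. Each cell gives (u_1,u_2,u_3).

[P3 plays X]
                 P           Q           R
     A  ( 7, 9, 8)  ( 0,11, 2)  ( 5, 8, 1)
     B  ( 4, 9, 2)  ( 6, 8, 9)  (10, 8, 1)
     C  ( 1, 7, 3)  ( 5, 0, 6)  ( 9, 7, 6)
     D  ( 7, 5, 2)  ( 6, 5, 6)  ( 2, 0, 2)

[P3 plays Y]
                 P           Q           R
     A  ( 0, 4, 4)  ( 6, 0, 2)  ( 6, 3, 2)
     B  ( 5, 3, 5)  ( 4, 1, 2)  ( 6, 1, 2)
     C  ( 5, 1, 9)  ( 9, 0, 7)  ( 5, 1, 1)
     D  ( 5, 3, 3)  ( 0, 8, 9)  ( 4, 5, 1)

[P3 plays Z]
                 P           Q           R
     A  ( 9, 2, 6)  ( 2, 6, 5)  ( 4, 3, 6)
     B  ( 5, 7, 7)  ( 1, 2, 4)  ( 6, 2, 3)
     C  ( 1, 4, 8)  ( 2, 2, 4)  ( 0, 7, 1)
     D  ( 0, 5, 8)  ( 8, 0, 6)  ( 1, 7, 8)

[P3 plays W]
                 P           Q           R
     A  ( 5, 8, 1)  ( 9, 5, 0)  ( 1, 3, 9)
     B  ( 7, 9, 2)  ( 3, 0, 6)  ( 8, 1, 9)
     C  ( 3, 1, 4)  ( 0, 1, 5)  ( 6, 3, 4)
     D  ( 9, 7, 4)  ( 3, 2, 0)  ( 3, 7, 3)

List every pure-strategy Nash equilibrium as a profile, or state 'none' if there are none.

(A,P,X): not NE [P2→Q gives 11>9]
(A,P,Y): not NE [P1→D gives 5>0; P3→X gives 8>4]
(A,P,Z): not NE [P2→Q gives 6>2; P3→X gives 8>6]
(A,P,W): not NE [P1→D gives 9>5; P3→X gives 8>1]
(A,Q,X): not NE [P1→D gives 6>0; P3→Z gives 5>2]
(A,Q,Y): not NE [P1→C gives 9>6; P2→P gives 4>0; P3→Z gives 5>2]
(A,Q,Z): not NE [P1→D gives 8>2]
(A,Q,W): not NE [P2→P gives 8>5; P3→Z gives 5>0]
(A,R,X): not NE [P1→B gives 10>5; P2→Q gives 11>8; P3→W gives 9>1]
(A,R,Y): not NE [P2→P gives 4>3; P3→W gives 9>2]
(A,R,Z): not NE [P1→B gives 6>4; P2→Q gives 6>3; P3→W gives 9>6]
(A,R,W): not NE [P1→B gives 8>1; P2→P gives 8>3]
(B,P,X): not NE [P1→D gives 7>4; P3→Z gives 7>2]
(B,P,Y): not NE [P3→Z gives 7>5]
(B,P,Z): not NE [P1→A gives 9>5]
(B,P,W): not NE [P1→D gives 9>7; P3→Z gives 7>2]
(B,Q,X): not NE [P2→P gives 9>8]
(B,Q,Y): not NE [P1→C gives 9>4; P2→P gives 3>1; P3→X gives 9>2]
(B,Q,Z): not NE [P1→D gives 8>1; P2→P gives 7>2; P3→X gives 9>4]
(B,Q,W): not NE [P1→A gives 9>3; P2→P gives 9>0; P3→X gives 9>6]
(B,R,X): not NE [P2→P gives 9>8; P3→W gives 9>1]
(B,R,Y): not NE [P2→P gives 3>1; P3→W gives 9>2]
(B,R,Z): not NE [P2→P gives 7>2; P3→W gives 9>3]
(B,R,W): not NE [P2→P gives 9>1]
(C,P,X): not NE [P1→D gives 7>1; P3→Y gives 9>3]
(C,P,Y): NE
(C,P,Z): not NE [P1→A gives 9>1; P2→R gives 7>4; P3→Y gives 9>8]
(C,P,W): not NE [P1→D gives 9>3; P2→R gives 3>1; P3→Y gives 9>4]
(C,Q,X): not NE [P1→D gives 6>5; P2→R gives 7>0; P3→Y gives 7>6]
(C,Q,Y): not NE [P2→R gives 1>0]
(C,Q,Z): not NE [P1→D gives 8>2; P2→R gives 7>2; P3→Y gives 7>4]
(C,Q,W): not NE [P1→A gives 9>0; P2→R gives 3>1; P3→Y gives 7>5]
(C,R,X): not NE [P1→B gives 10>9]
(C,R,Y): not NE [P1→B gives 6>5; P3→X gives 6>1]
(C,R,Z): not NE [P1→B gives 6>0; P3→X gives 6>1]
(C,R,W): not NE [P1→B gives 8>6; P3→X gives 6>4]
(D,P,X): not NE [P3→Z gives 8>2]
(D,P,Y): not NE [P2→Q gives 8>3; P3→Z gives 8>3]
(D,P,Z): not NE [P1→A gives 9>0; P2→R gives 7>5]
(D,P,W): not NE [P3→Z gives 8>4]
(D,Q,X): not NE [P3→Y gives 9>6]
(D,Q,Y): not NE [P1→C gives 9>0]
(D,Q,Z): not NE [P2→R gives 7>0; P3→Y gives 9>6]
(D,Q,W): not NE [P1→A gives 9>3; P2→R gives 7>2; P3→Y gives 9>0]
(D,R,X): not NE [P1→B gives 10>2; P2→Q gives 5>0; P3→Z gives 8>2]
(D,R,Y): not NE [P1→B gives 6>4; P2→Q gives 8>5; P3→Z gives 8>1]
(D,R,Z): not NE [P1→B gives 6>1]
(D,R,W): not NE [P1→B gives 8>3; P3→Z gives 8>3]

Nash profiles: (C,P,Y)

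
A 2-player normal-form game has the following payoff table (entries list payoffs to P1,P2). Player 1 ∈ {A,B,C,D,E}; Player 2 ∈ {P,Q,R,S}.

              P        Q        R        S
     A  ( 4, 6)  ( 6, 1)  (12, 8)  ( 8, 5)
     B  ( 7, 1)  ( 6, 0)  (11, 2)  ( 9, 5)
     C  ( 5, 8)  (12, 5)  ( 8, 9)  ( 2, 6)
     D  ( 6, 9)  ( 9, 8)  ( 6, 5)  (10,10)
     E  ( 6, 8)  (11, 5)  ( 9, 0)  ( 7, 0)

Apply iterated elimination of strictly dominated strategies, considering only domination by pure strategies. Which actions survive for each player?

Remaining: P1:{A,B,D} P2:{P,R,S}

P2 drop Q (P beats it: A:6>1 B:1>0 C:8>5 D:9>8 E:8>5)
P1 drop C (B beats it: P:7>5 R:11>8 S:9>2)
P1 drop E (B beats it: P:7>6 R:11>9 S:9>7)
P1→{A,B,D} P2→{P,R,S}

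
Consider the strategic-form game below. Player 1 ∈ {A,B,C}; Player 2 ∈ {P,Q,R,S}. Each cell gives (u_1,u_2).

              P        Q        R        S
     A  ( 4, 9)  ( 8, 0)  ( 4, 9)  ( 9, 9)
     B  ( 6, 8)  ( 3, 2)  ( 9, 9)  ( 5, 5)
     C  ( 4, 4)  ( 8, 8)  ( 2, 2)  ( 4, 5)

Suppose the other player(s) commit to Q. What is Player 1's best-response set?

P1 best: {A,C}

u_1(A vs Q) = 8
u_1(B vs Q) = 3
u_1(C vs Q) = 8
max payoff 8 at {A,C}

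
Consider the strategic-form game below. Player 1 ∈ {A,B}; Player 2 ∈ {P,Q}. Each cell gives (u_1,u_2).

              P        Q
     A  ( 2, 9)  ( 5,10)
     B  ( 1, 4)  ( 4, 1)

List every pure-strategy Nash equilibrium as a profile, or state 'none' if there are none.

NE set: (A,Q)

(A,P): not NE [P2→Q gives 10>9]
(A,Q): NE
(B,P): not NE [P1→A gives 2>1]
(B,Q): not NE [P1→A gives 5>4; P2→P gives 4>1]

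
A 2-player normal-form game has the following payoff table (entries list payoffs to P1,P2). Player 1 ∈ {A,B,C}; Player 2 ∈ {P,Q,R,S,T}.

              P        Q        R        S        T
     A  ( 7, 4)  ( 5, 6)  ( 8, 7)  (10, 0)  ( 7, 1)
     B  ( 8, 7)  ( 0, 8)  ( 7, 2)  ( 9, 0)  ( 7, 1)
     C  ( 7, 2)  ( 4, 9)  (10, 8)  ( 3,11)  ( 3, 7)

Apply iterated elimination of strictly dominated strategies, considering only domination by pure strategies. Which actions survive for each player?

Remaining: P1:{A,C} P2:{Q,R,S}

P2 drop P (Q beats it: A:6>4 B:8>7 C:9>2)
P2 drop T (Q beats it: A:6>1 B:8>1 C:9>7)
P1 drop B (A beats it: Q:5>0 R:8>7 S:10>9)
P1→{A,C} P2→{Q,R,S}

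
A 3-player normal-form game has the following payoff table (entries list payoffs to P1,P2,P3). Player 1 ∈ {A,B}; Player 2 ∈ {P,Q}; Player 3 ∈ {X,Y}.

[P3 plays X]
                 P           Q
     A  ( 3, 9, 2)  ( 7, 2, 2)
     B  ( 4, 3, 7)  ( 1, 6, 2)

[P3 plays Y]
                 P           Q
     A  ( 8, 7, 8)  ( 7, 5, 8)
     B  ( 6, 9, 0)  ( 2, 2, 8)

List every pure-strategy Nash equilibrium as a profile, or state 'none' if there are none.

NE set: (A,P,Y)

(A,P,X): not NE [P1→B gives 4>3; P3→Y gives 8>2]
(A,P,Y): NE
(A,Q,X): not NE [P2→P gives 9>2; P3→Y gives 8>2]
(A,Q,Y): not NE [P2→P gives 7>5]
(B,P,X): not NE [P2→Q gives 6>3]
(B,P,Y): not NE [P1→A gives 8>6; P3→X gives 7>0]
(B,Q,X): not NE [P1→A gives 7>1; P3→Y gives 8>2]
(B,Q,Y): not NE [P1→A gives 7>2; P2→P gives 9>2]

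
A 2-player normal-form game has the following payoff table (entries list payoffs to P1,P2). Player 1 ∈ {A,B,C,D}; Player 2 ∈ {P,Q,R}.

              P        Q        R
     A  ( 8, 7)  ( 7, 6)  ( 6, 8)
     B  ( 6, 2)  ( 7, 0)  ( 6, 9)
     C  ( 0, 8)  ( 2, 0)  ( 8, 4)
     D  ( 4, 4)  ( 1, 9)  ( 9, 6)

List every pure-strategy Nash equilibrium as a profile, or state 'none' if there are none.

(A,P): not NE [P2→R gives 8>7]
(A,Q): not NE [P2→R gives 8>6]
(A,R): not NE [P1→D gives 9>6]
(B,P): not NE [P1→A gives 8>6; P2→R gives 9>2]
(B,Q): not NE [P2→R gives 9>0]
(B,R): not NE [P1→D gives 9>6]
(C,P): not NE [P1→A gives 8>0]
(C,Q): not NE [P1→B gives 7>2; P2→P gives 8>0]
(C,R): not NE [P1→D gives 9>8; P2→P gives 8>4]
(D,P): not NE [P1→A gives 8>4; P2→Q gives 9>4]
(D,Q): not NE [P1→B gives 7>1]
(D,R): not NE [P2→Q gives 9>6]

No pure NE.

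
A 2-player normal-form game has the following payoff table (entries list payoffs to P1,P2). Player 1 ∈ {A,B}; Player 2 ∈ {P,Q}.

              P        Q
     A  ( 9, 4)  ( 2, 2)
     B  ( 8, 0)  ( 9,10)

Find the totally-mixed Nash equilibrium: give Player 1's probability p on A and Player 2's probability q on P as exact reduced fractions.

p=5/6, q=7/8

P1 indiff ⇒ q·9+(1-q)·2 = q·8+(1-q)·9 ⇒ q(1) = (1-q)(7) ⇒ q = 7/8
P2 indiff ⇒ p·4+(1-p)·0 = p·2+(1-p)·10 ⇒ p(2) = (1-p)(10) ⇒ p = 5/6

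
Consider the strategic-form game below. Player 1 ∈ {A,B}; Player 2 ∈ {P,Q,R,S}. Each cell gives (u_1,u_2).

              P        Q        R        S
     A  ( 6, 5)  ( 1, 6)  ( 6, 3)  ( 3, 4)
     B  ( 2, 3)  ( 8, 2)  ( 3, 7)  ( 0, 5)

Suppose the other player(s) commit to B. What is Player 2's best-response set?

u_2(P vs B) = 3
u_2(Q vs B) = 2
u_2(R vs B) = 7
u_2(S vs B) = 5
max payoff 7 at {R}

argmax u_2 = {R}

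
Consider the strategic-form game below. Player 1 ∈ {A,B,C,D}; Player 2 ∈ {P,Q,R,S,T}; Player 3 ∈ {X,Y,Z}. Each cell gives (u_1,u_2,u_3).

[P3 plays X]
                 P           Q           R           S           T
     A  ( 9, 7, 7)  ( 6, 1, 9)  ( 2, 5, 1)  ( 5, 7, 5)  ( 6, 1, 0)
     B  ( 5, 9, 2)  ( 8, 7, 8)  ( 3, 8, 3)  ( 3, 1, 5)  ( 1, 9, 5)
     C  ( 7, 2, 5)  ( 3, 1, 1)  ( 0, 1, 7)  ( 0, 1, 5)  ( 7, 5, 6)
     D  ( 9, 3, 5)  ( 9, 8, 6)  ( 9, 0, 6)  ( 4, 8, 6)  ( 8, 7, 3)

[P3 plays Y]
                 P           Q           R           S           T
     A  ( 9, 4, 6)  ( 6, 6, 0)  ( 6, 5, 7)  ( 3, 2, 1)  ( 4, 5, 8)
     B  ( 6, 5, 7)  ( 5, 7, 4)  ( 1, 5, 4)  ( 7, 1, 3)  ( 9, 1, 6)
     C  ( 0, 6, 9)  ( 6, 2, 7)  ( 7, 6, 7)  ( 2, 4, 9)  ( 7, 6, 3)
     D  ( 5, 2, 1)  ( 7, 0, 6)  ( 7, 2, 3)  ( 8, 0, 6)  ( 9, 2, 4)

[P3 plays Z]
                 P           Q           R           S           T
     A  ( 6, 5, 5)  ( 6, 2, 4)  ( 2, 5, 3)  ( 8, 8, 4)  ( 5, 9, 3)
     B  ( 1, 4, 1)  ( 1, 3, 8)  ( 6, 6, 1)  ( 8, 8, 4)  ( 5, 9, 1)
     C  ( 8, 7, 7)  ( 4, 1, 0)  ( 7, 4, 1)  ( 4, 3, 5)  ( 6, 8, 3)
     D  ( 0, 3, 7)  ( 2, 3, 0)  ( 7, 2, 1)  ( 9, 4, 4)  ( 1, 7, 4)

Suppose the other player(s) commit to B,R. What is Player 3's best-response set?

u_3(X vs B,R) = 3
u_3(Y vs B,R) = 4
u_3(Z vs B,R) = 1
max payoff 4 at {Y}

P3 best: {Y}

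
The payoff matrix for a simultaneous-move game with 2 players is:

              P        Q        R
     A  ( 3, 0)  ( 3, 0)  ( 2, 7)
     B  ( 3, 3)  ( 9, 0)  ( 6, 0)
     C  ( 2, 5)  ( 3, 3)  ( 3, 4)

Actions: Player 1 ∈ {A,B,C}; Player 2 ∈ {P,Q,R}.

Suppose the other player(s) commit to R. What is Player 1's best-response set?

argmax u_1 = {B}

u_1(A vs R) = 2
u_1(B vs R) = 6
u_1(C vs R) = 3
max payoff 6 at {B}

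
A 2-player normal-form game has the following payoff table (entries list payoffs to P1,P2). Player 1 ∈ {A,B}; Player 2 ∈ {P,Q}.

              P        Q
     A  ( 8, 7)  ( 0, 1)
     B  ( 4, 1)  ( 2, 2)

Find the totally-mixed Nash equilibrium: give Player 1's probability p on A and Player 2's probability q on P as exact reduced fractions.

P1 indiff ⇒ q·8+(1-q)·0 = q·4+(1-q)·2 ⇒ q(4) = (1-q)(2) ⇒ q = 1/3
P2 indiff ⇒ p·7+(1-p)·1 = p·1+(1-p)·2 ⇒ p(6) = (1-p)(1) ⇒ p = 1/7

P1 mixes 1/7 on A; P2 mixes 1/3 on P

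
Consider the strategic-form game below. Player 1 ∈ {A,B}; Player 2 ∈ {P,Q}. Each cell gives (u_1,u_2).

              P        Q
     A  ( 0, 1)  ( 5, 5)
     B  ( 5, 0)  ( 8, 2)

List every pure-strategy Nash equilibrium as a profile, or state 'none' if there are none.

PSNE = {(B,Q)}

(A,P): not NE [P1→B gives 5>0; P2→Q gives 5>1]
(A,Q): not NE [P1→B gives 8>5]
(B,P): not NE [P2→Q gives 2>0]
(B,Q): NE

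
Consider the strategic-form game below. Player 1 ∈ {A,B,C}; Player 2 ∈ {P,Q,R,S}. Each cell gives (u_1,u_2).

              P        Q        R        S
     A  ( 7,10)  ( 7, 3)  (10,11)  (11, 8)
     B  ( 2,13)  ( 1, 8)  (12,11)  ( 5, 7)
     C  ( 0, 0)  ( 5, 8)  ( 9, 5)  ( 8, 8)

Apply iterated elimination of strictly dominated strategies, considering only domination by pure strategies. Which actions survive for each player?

P1 drop C (A beats it: P:7>0 Q:7>5 R:10>9 S:11>8)
P2 drop Q (P beats it: A:10>3 B:13>8)
P2 drop S (P beats it: A:10>8 B:13>7)
P1→{A,B} P2→{P,R}

IESDS → P1:{A,B} P2:{P,R}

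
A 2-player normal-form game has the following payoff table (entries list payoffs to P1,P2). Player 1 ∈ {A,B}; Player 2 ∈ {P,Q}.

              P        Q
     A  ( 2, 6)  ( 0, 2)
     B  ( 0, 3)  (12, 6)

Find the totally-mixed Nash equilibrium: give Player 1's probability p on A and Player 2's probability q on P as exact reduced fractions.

(p,q) = (3/7, 6/7)

P1 indiff ⇒ q·2+(1-q)·0 = q·0+(1-q)·12 ⇒ q(2) = (1-q)(12) ⇒ q = 6/7
P2 indiff ⇒ p·6+(1-p)·3 = p·2+(1-p)·6 ⇒ p(4) = (1-p)(3) ⇒ p = 3/7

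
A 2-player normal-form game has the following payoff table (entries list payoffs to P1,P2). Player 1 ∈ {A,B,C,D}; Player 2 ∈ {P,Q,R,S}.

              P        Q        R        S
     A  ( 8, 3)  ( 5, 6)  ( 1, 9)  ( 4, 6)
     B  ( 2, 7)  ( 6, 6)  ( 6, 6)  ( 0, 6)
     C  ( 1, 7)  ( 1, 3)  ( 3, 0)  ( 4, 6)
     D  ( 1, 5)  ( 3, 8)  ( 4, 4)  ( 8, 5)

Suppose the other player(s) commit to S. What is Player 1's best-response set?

u_1(A vs S) = 4
u_1(B vs S) = 0
u_1(C vs S) = 4
u_1(D vs S) = 8
max payoff 8 at {D}

argmax u_1 = {D}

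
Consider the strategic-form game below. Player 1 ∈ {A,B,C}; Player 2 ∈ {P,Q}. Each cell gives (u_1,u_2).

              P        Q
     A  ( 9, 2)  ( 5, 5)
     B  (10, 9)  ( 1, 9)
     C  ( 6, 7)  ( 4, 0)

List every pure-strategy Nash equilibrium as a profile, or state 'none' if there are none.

Nash profiles: (A,Q), (B,P)

(A,P): not NE [P1→B gives 10>9; P2→Q gives 5>2]
(A,Q): NE
(B,P): NE
(B,Q): not NE [P1→A gives 5>1]
(C,P): not NE [P1→B gives 10>6]
(C,Q): not NE [P1→A gives 5>4; P2→P gives 7>0]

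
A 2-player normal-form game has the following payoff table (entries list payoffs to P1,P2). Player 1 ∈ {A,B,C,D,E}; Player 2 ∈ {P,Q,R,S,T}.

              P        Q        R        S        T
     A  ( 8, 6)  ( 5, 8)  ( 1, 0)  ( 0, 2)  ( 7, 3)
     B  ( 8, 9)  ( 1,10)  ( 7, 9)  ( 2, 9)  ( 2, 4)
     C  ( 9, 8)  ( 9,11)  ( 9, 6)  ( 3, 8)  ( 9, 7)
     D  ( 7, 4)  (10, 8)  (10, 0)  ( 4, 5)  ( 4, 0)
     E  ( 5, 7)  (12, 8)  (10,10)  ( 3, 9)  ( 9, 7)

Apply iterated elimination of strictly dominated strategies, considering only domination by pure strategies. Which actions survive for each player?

Remaining: P1:{D,E} P2:{Q,R,S}

P1 drop A (C beats it: P:9>8 Q:9>5 R:9>1 S:3>0 T:9>7)
P1 drop B (C beats it: P:9>8 Q:9>1 R:9>7 S:3>2 T:9>2)
P2 drop P (Q beats it: C:11>8 D:8>4 E:8>7)
P2 drop T (Q beats it: C:11>7 D:8>0 E:8>7)
P1 drop C (D beats it: Q:10>9 R:10>9 S:4>3)
P1→{D,E} P2→{Q,R,S}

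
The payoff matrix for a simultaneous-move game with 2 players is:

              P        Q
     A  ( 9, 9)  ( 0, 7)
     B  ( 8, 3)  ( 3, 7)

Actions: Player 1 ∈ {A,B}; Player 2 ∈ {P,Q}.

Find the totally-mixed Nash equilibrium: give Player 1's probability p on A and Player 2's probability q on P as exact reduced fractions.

(p,q) = (2/3, 3/4)

P1 indiff ⇒ q·9+(1-q)·0 = q·8+(1-q)·3 ⇒ q(1) = (1-q)(3) ⇒ q = 3/4
P2 indiff ⇒ p·9+(1-p)·3 = p·7+(1-p)·7 ⇒ p(2) = (1-p)(4) ⇒ p = 2/3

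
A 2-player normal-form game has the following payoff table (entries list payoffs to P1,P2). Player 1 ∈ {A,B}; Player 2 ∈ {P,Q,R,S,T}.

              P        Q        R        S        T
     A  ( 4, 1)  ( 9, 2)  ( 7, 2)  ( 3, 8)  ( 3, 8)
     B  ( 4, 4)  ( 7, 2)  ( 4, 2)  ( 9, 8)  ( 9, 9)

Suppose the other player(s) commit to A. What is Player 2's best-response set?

BR_2 = {S,T}

u_2(P vs A) = 1
u_2(Q vs A) = 2
u_2(R vs A) = 2
u_2(S vs A) = 8
u_2(T vs A) = 8
max payoff 8 at {S,T}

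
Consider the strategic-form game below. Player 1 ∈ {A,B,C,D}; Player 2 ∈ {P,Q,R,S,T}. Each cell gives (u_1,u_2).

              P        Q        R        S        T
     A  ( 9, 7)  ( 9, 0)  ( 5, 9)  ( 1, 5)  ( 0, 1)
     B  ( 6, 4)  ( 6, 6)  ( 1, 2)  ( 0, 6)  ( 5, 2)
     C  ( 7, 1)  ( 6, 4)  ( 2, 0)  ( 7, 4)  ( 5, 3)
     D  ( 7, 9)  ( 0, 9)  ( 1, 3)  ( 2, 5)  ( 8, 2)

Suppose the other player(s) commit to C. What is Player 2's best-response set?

u_2(P vs C) = 1
u_2(Q vs C) = 4
u_2(R vs C) = 0
u_2(S vs C) = 4
u_2(T vs C) = 3
max payoff 4 at {Q,S}

argmax u_2 = {Q,S}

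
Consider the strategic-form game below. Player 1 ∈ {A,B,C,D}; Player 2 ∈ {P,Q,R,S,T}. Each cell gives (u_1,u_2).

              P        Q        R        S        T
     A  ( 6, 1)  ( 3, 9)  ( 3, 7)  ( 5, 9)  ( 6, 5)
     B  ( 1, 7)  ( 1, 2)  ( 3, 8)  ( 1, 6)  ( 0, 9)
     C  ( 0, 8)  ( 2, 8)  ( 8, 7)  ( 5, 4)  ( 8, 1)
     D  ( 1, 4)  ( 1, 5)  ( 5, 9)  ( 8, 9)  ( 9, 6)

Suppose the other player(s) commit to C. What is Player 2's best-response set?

P2 best: {P,Q}

u_2(P vs C) = 8
u_2(Q vs C) = 8
u_2(R vs C) = 7
u_2(S vs C) = 4
u_2(T vs C) = 1
max payoff 8 at {P,Q}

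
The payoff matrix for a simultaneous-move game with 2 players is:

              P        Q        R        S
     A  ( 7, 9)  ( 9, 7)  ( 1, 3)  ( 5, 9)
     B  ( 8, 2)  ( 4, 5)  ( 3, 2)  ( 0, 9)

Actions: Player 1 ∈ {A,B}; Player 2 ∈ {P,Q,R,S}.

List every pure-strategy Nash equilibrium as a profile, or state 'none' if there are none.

(A,P): not NE [P1→B gives 8>7]
(A,Q): not NE [P2→S gives 9>7]
(A,R): not NE [P1→B gives 3>1; P2→S gives 9>3]
(A,S): NE
(B,P): not NE [P2→S gives 9>2]
(B,Q): not NE [P1→A gives 9>4; P2→S gives 9>5]
(B,R): not NE [P2→S gives 9>2]
(B,S): not NE [P1→A gives 5>0]

PSNE = {(A,S)}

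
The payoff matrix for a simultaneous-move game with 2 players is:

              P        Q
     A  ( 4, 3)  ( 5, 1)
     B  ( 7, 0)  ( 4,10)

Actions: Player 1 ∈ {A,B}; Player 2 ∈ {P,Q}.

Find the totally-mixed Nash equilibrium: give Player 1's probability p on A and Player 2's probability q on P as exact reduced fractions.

P1 indiff ⇒ q·4+(1-q)·5 = q·7+(1-q)·4 ⇒ q(-3) = (1-q)(-1) ⇒ q = 1/4
P2 indiff ⇒ p·3+(1-p)·0 = p·1+(1-p)·10 ⇒ p(2) = (1-p)(10) ⇒ p = 5/6

P1 mixes 5/6 on A; P2 mixes 1/4 on P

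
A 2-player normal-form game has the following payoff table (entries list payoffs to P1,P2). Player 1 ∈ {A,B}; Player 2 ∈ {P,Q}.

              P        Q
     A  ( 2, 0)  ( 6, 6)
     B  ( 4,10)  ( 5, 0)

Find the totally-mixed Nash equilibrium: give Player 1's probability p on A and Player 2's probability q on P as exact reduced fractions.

P1 mixes 5/8 on A; P2 mixes 1/3 on P

P1 indiff ⇒ q·2+(1-q)·6 = q·4+(1-q)·5 ⇒ q(-2) = (1-q)(-1) ⇒ q = 1/3
P2 indiff ⇒ p·0+(1-p)·10 = p·6+(1-p)·0 ⇒ p(-6) = (1-p)(-10) ⇒ p = 5/8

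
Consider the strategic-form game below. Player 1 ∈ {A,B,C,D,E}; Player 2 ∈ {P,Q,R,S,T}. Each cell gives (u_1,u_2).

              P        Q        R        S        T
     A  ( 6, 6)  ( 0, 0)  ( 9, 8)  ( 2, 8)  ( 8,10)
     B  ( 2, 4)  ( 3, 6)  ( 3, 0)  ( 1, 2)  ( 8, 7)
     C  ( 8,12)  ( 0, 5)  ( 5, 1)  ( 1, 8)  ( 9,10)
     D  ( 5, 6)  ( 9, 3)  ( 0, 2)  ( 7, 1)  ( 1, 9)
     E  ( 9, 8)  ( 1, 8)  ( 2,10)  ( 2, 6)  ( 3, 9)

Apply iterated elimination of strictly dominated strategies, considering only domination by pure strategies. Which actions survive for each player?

Survivors P1:{A,C,E} P2:{P,R,T}

P2 drop Q (T beats it: A:10>0 B:7>6 C:10>5 D:9>3 E:9>8)
P2 drop S (T beats it: A:10>8 B:7>2 C:10>8 D:9>1 E:9>6)
P1 drop B (C beats it: P:8>2 R:5>3 T:9>8)
P1 drop D (A beats it: P:6>5 R:9>0 T:8>1)
P1→{A,C,E} P2→{P,R,T}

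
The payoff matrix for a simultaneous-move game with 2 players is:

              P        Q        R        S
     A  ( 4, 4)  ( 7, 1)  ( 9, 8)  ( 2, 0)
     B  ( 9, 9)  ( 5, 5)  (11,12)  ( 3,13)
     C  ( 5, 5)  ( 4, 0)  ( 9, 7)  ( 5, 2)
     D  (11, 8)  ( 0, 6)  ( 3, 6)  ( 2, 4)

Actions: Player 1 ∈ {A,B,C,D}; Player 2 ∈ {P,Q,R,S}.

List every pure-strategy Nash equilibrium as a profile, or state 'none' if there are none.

(A,P): not NE [P1→D gives 11>4; P2→R gives 8>4]
(A,Q): not NE [P2→R gives 8>1]
(A,R): not NE [P1→B gives 11>9]
(A,S): not NE [P1→C gives 5>2; P2→R gives 8>0]
(B,P): not NE [P1→D gives 11>9; P2→S gives 13>9]
(B,Q): not NE [P1→A gives 7>5; P2→S gives 13>5]
(B,R): not NE [P2→S gives 13>12]
(B,S): not NE [P1→C gives 5>3]
(C,P): not NE [P1→D gives 11>5; P2→R gives 7>5]
(C,Q): not NE [P1→A gives 7>4; P2→R gives 7>0]
(C,R): not NE [P1→B gives 11>9]
(C,S): not NE [P2→R gives 7>2]
(D,P): NE
(D,Q): not NE [P1→A gives 7>0; P2→P gives 8>6]
(D,R): not NE [P1→B gives 11>3; P2→P gives 8>6]
(D,S): not NE [P1→C gives 5>2; P2→P gives 8>4]

PSNE = {(D,P)}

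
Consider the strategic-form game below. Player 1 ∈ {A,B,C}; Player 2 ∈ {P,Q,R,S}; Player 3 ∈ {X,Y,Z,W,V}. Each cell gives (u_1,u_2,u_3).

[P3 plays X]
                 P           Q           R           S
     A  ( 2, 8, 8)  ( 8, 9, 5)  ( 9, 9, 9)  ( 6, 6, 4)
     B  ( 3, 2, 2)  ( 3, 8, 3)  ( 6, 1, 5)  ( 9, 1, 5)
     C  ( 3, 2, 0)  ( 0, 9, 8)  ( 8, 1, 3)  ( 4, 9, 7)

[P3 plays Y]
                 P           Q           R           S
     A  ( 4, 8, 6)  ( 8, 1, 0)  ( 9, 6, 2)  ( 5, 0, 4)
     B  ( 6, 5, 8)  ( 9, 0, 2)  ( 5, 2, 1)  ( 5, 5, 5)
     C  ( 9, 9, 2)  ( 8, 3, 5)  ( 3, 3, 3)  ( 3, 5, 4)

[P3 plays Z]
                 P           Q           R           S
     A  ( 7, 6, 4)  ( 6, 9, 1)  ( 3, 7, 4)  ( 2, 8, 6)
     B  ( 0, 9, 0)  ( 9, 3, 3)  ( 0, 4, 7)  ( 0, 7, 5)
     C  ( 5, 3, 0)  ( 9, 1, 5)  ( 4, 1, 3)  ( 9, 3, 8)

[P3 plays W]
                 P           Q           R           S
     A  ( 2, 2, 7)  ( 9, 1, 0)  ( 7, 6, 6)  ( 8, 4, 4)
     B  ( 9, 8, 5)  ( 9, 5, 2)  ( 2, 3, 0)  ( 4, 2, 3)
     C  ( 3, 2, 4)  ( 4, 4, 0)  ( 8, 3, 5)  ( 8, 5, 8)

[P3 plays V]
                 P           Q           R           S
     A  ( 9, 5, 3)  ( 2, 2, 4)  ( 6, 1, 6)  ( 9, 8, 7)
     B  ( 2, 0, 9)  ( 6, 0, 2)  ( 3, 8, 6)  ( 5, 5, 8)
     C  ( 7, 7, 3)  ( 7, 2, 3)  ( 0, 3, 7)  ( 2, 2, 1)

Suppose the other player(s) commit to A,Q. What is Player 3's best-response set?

u_3(X vs A,Q) = 5
u_3(Y vs A,Q) = 0
u_3(Z vs A,Q) = 1
u_3(W vs A,Q) = 0
u_3(V vs A,Q) = 4
max payoff 5 at {X}

BR_3 = {X}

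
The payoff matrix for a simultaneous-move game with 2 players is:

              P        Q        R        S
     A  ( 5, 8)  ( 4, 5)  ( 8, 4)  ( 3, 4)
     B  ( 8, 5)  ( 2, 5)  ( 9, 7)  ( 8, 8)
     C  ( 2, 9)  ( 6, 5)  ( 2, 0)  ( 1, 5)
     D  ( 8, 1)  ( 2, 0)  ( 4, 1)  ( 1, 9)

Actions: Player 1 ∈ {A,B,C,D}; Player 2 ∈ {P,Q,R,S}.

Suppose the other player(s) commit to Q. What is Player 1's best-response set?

u_1(A vs Q) = 4
u_1(B vs Q) = 2
u_1(C vs Q) = 6
u_1(D vs Q) = 2
max payoff 6 at {C}

P1 best: {C}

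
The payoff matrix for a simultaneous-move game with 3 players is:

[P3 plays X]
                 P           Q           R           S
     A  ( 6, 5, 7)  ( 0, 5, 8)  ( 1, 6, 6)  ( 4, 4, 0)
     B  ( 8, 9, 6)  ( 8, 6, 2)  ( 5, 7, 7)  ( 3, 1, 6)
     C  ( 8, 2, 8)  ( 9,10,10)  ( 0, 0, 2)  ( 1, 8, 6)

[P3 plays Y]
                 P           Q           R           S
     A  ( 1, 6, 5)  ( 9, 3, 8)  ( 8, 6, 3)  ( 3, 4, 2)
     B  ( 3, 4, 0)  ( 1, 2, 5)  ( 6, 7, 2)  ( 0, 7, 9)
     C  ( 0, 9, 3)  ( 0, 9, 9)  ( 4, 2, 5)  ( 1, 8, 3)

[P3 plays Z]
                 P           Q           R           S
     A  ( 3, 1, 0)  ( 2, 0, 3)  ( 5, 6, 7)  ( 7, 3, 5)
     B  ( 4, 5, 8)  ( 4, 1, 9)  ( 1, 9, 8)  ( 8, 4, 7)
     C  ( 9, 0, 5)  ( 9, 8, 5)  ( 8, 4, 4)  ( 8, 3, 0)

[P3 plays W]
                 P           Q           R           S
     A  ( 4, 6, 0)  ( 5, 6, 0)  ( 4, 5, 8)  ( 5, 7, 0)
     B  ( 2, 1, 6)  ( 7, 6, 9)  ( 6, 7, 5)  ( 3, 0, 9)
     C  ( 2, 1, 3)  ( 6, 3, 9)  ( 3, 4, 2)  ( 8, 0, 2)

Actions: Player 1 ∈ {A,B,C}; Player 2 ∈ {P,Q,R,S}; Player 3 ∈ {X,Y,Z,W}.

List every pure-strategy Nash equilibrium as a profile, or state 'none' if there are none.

(A,P,X): not NE [P1→C gives 8>6; P2→R gives 6>5]
(A,P,Y): not NE [P1→B gives 3>1; P3→X gives 7>5]
(A,P,Z): not NE [P1→C gives 9>3; P2→R gives 6>1; P3→X gives 7>0]
(A,P,W): not NE [P2→S gives 7>6; P3→X gives 7>0]
(A,Q,X): not NE [P1→C gives 9>0; P2→R gives 6>5]
(A,Q,Y): not NE [P2→R gives 6>3]
(A,Q,Z): not NE [P1→C gives 9>2; P2→R gives 6>0; P3→Y gives 8>3]
(A,Q,W): not NE [P1→B gives 7>5; P2→S gives 7>6; P3→Y gives 8>0]
(A,R,X): not NE [P1→B gives 5>1; P3→W gives 8>6]
(A,R,Y): not NE [P3→W gives 8>3]
(A,R,Z): not NE [P1→C gives 8>5; P3→W gives 8>7]
(A,R,W): not NE [P1→B gives 6>4; P2→S gives 7>5]
(A,S,X): not NE [P2→R gives 6>4; P3→Z gives 5>0]
(A,S,Y): not NE [P2→R gives 6>4; P3→Z gives 5>2]
(A,S,Z): not NE [P1→C gives 8>7; P2→R gives 6>3]
(A,S,W): not NE [P1→C gives 8>5; P3→Z gives 5>0]
(B,P,X): not NE [P3→Z gives 8>6]
(B,P,Y): not NE [P2→S gives 7>4; P3→Z gives 8>0]
(B,P,Z): not NE [P1→C gives 9>4; P2→R gives 9>5]
(B,P,W): not NE [P1→A gives 4>2; P2→R gives 7>1; P3→Z gives 8>6]
(B,Q,X): not NE [P1→C gives 9>8; P2→P gives 9>6; P3→W gives 9>2]
(B,Q,Y): not NE [P1→A gives 9>1; P2→S gives 7>2; P3→W gives 9>5]
(B,Q,Z): not NE [P1→C gives 9>4; P2→R gives 9>1]
(B,Q,W): not NE [P2→R gives 7>6]
(B,R,X): not NE [P2→P gives 9>7; P3→Z gives 8>7]
(B,R,Y): not NE [P1→A gives 8>6; P3→Z gives 8>2]
(B,R,Z): not NE [P1→C gives 8>1]
(B,R,W): not NE [P3→Z gives 8>5]
(B,S,X): not NE [P1→A gives 4>3; P2→P gives 9>1; P3→W gives 9>6]
(B,S,Y): not NE [P1→A gives 3>0]
(B,S,Z): not NE [P2→R gives 9>4; P3→W gives 9>7]
(B,S,W): not NE [P1→C gives 8>3; P2→R gives 7>0]
(C,P,X): not NE [P2→Q gives 10>2]
(C,P,Y): not NE [P1→B gives 3>0; P3→X gives 8>3]
(C,P,Z): not NE [P2→Q gives 8>0; P3→X gives 8>5]
(C,P,W): not NE [P1→A gives 4>2; P2→R gives 4>1; P3→X gives 8>3]
(C,Q,X): NE
(C,Q,Y): not NE [P1→A gives 9>0; P3→X gives 10>9]
(C,Q,Z): not NE [P3→X gives 10>5]
(C,Q,W): not NE [P1→B gives 7>6; P2→R gives 4>3; P3→X gives 10>9]
(C,R,X): not NE [P1→B gives 5>0; P2→Q gives 10>0; P3→Y gives 5>2]
(C,R,Y): not NE [P1→A gives 8>4; P2→Q gives 9>2]
(C,R,Z): not NE [P2→Q gives 8>4; P3→Y gives 5>4]
(C,R,W): not NE [P1→B gives 6>3; P3→Y gives 5>2]
(C,S,X): not NE [P1→A gives 4>1; P2→Q gives 10>8]
(C,S,Y): not NE [P1→A gives 3>1; P2→Q gives 9>8; P3→X gives 6>3]
(C,S,Z): not NE [P2→Q gives 8>3; P3→X gives 6>0]
(C,S,W): not NE [P2→R gives 4>0; P3→X gives 6>2]

Nash profiles: (C,Q,X)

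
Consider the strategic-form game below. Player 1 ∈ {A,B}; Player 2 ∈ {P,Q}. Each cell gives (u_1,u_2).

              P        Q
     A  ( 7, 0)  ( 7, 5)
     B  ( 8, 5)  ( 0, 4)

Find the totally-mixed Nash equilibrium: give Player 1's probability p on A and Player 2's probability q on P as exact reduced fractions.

P1 indiff ⇒ q·7+(1-q)·7 = q·8+(1-q)·0 ⇒ q(-1) = (1-q)(-7) ⇒ q = 7/8
P2 indiff ⇒ p·0+(1-p)·5 = p·5+(1-p)·4 ⇒ p(-5) = (1-p)(-1) ⇒ p = 1/6

p=1/6, q=7/8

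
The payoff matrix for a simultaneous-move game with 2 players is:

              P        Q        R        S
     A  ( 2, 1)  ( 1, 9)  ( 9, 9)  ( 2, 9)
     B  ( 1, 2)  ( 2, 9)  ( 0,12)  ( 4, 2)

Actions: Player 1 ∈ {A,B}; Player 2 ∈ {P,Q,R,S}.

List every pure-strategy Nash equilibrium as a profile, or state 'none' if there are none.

NE set: (A,R)

(A,P): not NE [P2→S gives 9>1]
(A,Q): not NE [P1→B gives 2>1]
(A,R): NE
(A,S): not NE [P1→B gives 4>2]
(B,P): not NE [P1→A gives 2>1; P2→R gives 12>2]
(B,Q): not NE [P2→R gives 12>9]
(B,R): not NE [P1→A gives 9>0]
(B,S): not NE [P2→R gives 12>2]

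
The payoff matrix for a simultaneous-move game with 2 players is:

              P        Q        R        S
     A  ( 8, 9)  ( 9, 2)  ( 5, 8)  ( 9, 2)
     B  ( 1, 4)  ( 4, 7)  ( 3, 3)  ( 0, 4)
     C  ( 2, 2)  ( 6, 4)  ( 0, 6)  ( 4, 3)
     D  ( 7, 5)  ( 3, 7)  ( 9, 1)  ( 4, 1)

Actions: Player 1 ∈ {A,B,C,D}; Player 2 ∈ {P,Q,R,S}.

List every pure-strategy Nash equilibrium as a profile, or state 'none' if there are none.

PSNE = {(A,P)}

(A,P): NE
(A,Q): not NE [P2→P gives 9>2]
(A,R): not NE [P1→D gives 9>5; P2→P gives 9>8]
(A,S): not NE [P2→P gives 9>2]
(B,P): not NE [P1→A gives 8>1; P2→Q gives 7>4]
(B,Q): not NE [P1→A gives 9>4]
(B,R): not NE [P1→D gives 9>3; P2→Q gives 7>3]
(B,S): not NE [P1→A gives 9>0; P2→Q gives 7>4]
(C,P): not NE [P1→A gives 8>2; P2→R gives 6>2]
(C,Q): not NE [P1→A gives 9>6; P2→R gives 6>4]
(C,R): not NE [P1→D gives 9>0]
(C,S): not NE [P1→A gives 9>4; P2→R gives 6>3]
(D,P): not NE [P1→A gives 8>7; P2→Q gives 7>5]
(D,Q): not NE [P1→A gives 9>3]
(D,R): not NE [P2→Q gives 7>1]
(D,S): not NE [P1→A gives 9>4; P2→Q gives 7>1]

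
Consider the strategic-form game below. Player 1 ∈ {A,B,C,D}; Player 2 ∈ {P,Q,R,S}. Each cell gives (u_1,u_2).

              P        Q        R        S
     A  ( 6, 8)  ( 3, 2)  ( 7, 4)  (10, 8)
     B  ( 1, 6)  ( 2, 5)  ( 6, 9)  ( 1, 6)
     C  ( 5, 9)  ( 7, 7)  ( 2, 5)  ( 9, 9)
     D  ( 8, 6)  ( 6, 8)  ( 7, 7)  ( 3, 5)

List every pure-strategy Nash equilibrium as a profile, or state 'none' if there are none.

(A,P): not NE [P1→D gives 8>6]
(A,Q): not NE [P1→C gives 7>3; P2→S gives 8>2]
(A,R): not NE [P2→S gives 8>4]
(A,S): NE
(B,P): not NE [P1→D gives 8>1; P2→R gives 9>6]
(B,Q): not NE [P1→C gives 7>2; P2→R gives 9>5]
(B,R): not NE [P1→D gives 7>6]
(B,S): not NE [P1→A gives 10>1; P2→R gives 9>6]
(C,P): not NE [P1→D gives 8>5]
(C,Q): not NE [P2→S gives 9>7]
(C,R): not NE [P1→D gives 7>2; P2→S gives 9>5]
(C,S): not NE [P1→A gives 10>9]
(D,P): not NE [P2→Q gives 8>6]
(D,Q): not NE [P1→C gives 7>6]
(D,R): not NE [P2→Q gives 8>7]
(D,S): not NE [P1→A gives 10>3; P2→Q gives 8>5]

NE set: (A,S)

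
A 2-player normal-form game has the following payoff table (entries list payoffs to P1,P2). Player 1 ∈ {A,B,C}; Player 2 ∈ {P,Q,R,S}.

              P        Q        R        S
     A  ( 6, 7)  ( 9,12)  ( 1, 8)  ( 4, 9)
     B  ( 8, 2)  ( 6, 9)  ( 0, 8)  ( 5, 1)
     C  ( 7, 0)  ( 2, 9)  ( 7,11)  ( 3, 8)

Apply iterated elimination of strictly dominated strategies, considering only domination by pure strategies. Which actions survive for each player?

Remaining: P1:{A,C} P2:{Q,R}

P2 drop P (Q beats it: A:12>7 B:9>2 C:9>0)
P2 drop S (Q beats it: A:12>9 B:9>1 C:9>8)
P1 drop B (A beats it: Q:9>6 R:1>0)
P1→{A,C} P2→{Q,R}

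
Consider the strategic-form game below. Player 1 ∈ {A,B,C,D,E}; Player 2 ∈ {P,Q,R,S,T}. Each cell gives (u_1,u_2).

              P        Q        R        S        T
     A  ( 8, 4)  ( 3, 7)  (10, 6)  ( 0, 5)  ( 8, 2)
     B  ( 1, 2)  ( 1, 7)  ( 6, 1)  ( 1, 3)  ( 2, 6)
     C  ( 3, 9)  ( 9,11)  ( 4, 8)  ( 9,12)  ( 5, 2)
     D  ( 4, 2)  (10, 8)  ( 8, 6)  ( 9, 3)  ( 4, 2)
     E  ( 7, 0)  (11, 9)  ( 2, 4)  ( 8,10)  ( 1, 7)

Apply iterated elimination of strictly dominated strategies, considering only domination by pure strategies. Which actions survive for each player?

P1 drop B (D beats it: P:4>1 Q:10>1 R:8>6 S:9>1 T:4>2)
P2 drop P (Q beats it: A:7>4 C:11>9 D:8>2 E:9>0)
P2 drop R (Q beats it: A:7>6 C:11>8 D:8>6 E:9>4)
P2 drop T (Q beats it: A:7>2 C:11>2 D:8>2 E:9>7)
P1 drop A (C beats it: Q:9>3 S:9>0)
P1→{C,D,E} P2→{Q,S}

Remaining: P1:{C,D,E} P2:{Q,S}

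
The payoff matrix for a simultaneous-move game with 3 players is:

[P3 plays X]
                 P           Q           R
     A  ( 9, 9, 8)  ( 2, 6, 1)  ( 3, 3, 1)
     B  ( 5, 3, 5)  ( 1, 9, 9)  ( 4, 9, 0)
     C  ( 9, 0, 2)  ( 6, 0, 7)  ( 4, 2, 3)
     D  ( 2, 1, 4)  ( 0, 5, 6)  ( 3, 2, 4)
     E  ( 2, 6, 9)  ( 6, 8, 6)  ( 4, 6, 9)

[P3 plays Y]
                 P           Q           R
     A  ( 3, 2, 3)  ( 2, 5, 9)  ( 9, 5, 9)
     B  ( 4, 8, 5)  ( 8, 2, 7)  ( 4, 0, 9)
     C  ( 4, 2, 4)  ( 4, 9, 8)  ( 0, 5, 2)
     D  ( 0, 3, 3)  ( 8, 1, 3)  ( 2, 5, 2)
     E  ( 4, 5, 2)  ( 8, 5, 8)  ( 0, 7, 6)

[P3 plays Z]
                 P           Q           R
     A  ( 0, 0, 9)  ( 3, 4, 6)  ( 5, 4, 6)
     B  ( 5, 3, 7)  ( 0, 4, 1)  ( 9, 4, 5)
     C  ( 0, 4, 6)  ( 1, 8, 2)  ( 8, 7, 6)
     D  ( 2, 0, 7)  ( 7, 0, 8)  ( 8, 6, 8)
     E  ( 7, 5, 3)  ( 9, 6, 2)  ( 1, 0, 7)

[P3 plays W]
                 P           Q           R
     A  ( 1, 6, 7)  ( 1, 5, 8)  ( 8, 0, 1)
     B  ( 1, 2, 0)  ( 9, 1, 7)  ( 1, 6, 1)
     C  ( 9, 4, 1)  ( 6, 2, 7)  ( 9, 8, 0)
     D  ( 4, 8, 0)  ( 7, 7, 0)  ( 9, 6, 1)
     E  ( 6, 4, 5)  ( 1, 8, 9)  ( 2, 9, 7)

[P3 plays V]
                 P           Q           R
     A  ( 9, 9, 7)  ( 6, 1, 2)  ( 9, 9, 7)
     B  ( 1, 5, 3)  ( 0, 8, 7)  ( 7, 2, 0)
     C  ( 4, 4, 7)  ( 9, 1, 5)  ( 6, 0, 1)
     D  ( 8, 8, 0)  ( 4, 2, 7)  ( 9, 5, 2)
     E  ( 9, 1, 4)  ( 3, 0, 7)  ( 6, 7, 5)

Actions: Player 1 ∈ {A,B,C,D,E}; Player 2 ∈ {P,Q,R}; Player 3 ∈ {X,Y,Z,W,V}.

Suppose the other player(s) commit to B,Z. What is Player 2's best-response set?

u_2(P vs B,Z) = 3
u_2(Q vs B,Z) = 4
u_2(R vs B,Z) = 4
max payoff 4 at {Q,R}

BR_2 = {Q,R}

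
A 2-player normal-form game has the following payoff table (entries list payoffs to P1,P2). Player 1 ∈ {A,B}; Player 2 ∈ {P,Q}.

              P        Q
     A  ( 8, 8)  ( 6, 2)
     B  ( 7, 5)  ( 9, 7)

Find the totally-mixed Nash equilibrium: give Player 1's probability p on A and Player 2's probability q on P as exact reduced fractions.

P1 indiff ⇒ q·8+(1-q)·6 = q·7+(1-q)·9 ⇒ q(1) = (1-q)(3) ⇒ q = 3/4
P2 indiff ⇒ p·8+(1-p)·5 = p·2+(1-p)·7 ⇒ p(6) = (1-p)(2) ⇒ p = 1/4

p=1/4, q=3/4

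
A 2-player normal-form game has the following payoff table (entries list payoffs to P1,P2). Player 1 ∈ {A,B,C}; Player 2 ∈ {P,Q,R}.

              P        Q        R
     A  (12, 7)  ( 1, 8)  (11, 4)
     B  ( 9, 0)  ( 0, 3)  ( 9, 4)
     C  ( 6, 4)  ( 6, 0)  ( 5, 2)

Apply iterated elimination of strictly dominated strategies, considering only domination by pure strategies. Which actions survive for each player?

Remaining: P1:{A,C} P2:{P,Q}

P1 drop B (A beats it: P:12>9 Q:1>0 R:11>9)
P2 drop R (P beats it: A:7>4 C:4>2)
P1→{A,C} P2→{P,Q}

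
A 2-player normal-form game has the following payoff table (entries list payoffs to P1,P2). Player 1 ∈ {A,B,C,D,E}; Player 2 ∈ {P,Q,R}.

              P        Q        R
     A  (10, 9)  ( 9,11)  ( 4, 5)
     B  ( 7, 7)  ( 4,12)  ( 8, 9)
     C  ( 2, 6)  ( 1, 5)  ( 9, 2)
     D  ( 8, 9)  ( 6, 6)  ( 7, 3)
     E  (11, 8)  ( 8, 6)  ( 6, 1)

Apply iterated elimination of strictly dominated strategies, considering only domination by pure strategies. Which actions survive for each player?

IESDS → P1:{A,E} P2:{P,Q}

P2 drop R (Q beats it: A:11>5 B:12>9 C:5>2 D:6>3 E:6>1)
P1 drop B (A beats it: P:10>7 Q:9>4)
P1 drop C (A beats it: P:10>2 Q:9>1)
P1 drop D (A beats it: P:10>8 Q:9>6)
P1→{A,E} P2→{P,Q}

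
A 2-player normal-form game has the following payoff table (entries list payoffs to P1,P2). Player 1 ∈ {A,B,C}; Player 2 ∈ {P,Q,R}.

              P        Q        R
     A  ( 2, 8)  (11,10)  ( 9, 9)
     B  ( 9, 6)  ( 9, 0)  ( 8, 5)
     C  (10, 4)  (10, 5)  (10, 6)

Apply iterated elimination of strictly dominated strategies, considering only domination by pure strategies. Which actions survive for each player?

P1 drop B (C beats it: P:10>9 Q:10>9 R:10>8)
P2 drop P (Q beats it: A:10>8 C:5>4)
P1→{A,C} P2→{Q,R}

Remaining: P1:{A,C} P2:{Q,R}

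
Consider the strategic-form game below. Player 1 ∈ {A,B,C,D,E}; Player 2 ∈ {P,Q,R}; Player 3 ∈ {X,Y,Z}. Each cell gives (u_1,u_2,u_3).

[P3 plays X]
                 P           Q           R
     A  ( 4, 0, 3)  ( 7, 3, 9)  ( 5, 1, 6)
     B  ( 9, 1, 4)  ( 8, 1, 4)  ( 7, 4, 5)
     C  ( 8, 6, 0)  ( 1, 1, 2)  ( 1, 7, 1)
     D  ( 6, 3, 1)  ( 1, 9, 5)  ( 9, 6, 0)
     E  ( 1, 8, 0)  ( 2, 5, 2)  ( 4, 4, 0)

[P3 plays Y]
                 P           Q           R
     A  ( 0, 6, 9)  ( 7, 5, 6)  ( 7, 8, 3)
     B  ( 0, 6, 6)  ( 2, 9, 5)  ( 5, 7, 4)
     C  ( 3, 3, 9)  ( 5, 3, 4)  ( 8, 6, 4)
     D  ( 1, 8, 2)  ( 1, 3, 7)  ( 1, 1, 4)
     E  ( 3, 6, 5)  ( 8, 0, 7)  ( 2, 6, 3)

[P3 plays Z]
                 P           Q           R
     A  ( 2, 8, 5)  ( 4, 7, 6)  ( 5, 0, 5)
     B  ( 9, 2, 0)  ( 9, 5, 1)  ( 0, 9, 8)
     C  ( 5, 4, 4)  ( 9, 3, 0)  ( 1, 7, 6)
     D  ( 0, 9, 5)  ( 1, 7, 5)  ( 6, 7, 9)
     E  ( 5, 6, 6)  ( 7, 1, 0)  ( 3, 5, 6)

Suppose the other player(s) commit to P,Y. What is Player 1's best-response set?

argmax u_1 = {C,E}

u_1(A vs P,Y) = 0
u_1(B vs P,Y) = 0
u_1(C vs P,Y) = 3
u_1(D vs P,Y) = 1
u_1(E vs P,Y) = 3
max payoff 3 at {C,E}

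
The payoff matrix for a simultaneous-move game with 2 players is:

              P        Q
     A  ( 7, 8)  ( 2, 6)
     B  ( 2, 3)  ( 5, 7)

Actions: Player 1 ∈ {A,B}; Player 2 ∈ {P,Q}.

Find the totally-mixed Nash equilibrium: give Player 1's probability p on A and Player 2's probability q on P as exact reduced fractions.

p=2/3, q=3/8

P1 indiff ⇒ q·7+(1-q)·2 = q·2+(1-q)·5 ⇒ q(5) = (1-q)(3) ⇒ q = 3/8
P2 indiff ⇒ p·8+(1-p)·3 = p·6+(1-p)·7 ⇒ p(2) = (1-p)(4) ⇒ p = 2/3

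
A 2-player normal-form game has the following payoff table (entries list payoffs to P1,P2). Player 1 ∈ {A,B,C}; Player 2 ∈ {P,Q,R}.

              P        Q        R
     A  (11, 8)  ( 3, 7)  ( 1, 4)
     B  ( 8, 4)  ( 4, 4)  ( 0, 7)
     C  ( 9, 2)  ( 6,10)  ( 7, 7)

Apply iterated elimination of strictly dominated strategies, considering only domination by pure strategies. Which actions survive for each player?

P1 drop B (C beats it: P:9>8 Q:6>4 R:7>0)
P2 drop R (Q beats it: A:7>4 C:10>7)
P1→{A,C} P2→{P,Q}

IESDS → P1:{A,C} P2:{P,Q}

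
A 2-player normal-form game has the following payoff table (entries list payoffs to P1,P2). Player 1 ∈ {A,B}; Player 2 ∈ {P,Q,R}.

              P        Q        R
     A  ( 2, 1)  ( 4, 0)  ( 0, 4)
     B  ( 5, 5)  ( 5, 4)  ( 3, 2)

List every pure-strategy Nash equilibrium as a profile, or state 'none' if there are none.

(A,P): not NE [P1→B gives 5>2; P2→R gives 4>1]
(A,Q): not NE [P1→B gives 5>4; P2→R gives 4>0]
(A,R): not NE [P1→B gives 3>0]
(B,P): NE
(B,Q): not NE [P2→P gives 5>4]
(B,R): not NE [P2→P gives 5>2]

Nash profiles: (B,P)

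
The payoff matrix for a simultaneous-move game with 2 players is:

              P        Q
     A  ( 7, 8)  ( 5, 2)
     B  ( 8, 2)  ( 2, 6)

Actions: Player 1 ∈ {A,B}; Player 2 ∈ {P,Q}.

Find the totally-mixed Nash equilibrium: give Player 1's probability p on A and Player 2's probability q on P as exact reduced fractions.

(p,q) = (2/5, 3/4)

P1 indiff ⇒ q·7+(1-q)·5 = q·8+(1-q)·2 ⇒ q(-1) = (1-q)(-3) ⇒ q = 3/4
P2 indiff ⇒ p·8+(1-p)·2 = p·2+(1-p)·6 ⇒ p(6) = (1-p)(4) ⇒ p = 2/5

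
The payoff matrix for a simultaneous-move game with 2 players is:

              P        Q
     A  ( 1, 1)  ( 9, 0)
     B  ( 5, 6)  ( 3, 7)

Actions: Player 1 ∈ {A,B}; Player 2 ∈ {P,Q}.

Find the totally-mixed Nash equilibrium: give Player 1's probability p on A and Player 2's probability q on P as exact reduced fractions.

P1 indiff ⇒ q·1+(1-q)·9 = q·5+(1-q)·3 ⇒ q(-4) = (1-q)(-6) ⇒ q = 3/5
P2 indiff ⇒ p·1+(1-p)·6 = p·0+(1-p)·7 ⇒ p(1) = (1-p)(1) ⇒ p = 1/2

p=1/2, q=3/5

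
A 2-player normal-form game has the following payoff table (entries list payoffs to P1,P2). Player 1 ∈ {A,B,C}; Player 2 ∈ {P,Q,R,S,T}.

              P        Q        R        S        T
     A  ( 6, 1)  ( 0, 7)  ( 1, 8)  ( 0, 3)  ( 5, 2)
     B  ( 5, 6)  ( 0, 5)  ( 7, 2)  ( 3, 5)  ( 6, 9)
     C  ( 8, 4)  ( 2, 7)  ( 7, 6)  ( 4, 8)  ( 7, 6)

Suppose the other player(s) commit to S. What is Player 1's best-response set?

argmax u_1 = {C}

u_1(A vs S) = 0
u_1(B vs S) = 3
u_1(C vs S) = 4
max payoff 4 at {C}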